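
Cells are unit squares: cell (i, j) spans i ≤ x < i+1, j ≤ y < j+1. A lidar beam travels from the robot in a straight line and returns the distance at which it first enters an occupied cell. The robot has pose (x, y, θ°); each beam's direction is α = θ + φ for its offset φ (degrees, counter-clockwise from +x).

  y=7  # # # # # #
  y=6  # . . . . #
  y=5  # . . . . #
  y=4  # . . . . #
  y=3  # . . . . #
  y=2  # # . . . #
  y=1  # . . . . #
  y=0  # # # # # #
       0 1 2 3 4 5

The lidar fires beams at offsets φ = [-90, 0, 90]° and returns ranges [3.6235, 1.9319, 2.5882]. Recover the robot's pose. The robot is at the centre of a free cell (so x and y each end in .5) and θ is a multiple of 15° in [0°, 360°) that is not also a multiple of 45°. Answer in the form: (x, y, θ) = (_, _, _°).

(x, y, θ) = (3.5, 3.5, 195°)

Enumerate (i+0.5, j+0.5, θ) over the 23 free cells and 16 admissible headings. For each, cast all 3 beams and compare to the given ranges.
  (3.5, 2.5, 210°): beam 1 = 5.0000 ≠ 3.6235 ✗
  (2.5, 6.5, 240°): beam 1 = 1.0000 ≠ 3.6235 ✗
  (4.5, 3.5, 300°): beam 1 = 2.8868 ≠ 3.6235 ✗
  (1.5, 5.5, 105°): beam 2 = 1.5529 ≠ 1.9319 ✗
  (4.5, 5.5, 105°): beam 1 = 0.5176 ≠ 3.6235 ✗
  …
  (3.5, 3.5, 195°): r_1=3.6235, r_2=1.9319, r_3=2.5882 — all match ✓
Unique over the lattice → pose = (3.5, 3.5, 195°).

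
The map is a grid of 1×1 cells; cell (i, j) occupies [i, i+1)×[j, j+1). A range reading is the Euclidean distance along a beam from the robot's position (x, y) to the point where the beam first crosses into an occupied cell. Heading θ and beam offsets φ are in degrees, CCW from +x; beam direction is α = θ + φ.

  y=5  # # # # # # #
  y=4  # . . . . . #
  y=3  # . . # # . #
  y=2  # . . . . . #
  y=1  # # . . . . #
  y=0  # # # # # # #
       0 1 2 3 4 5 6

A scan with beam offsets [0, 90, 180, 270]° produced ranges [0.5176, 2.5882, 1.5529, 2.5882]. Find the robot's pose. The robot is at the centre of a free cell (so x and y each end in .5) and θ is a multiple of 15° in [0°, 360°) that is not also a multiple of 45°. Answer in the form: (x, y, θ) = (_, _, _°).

Candidates: 17 free-cell centres × 16 headings = 272 poses. Raycast each; keep the one whose scan matches to 4 dp.
  (3.5, 2.5, 15°): beam 1 = 2.5882 ≠ 0.5176 ✗
  (2.5, 2.5, 195°): beam 1 = 1.5529 ≠ 0.5176 ✗
  (3.5, 4.5, 330°): beam 1 = 1.0000 ≠ 0.5176 ✗
  (3.5, 2.5, 120°): beam 1 = 0.5774 ≠ 0.5176 ✗
  …
  (3.5, 2.5, 75°): r_1=0.5176, r_2=2.5882, r_3=1.5529, r_4=2.5882 — all match ✓
Unique over the lattice → pose = (3.5, 2.5, 75°).

(x, y, θ) = (3.5, 2.5, 75°)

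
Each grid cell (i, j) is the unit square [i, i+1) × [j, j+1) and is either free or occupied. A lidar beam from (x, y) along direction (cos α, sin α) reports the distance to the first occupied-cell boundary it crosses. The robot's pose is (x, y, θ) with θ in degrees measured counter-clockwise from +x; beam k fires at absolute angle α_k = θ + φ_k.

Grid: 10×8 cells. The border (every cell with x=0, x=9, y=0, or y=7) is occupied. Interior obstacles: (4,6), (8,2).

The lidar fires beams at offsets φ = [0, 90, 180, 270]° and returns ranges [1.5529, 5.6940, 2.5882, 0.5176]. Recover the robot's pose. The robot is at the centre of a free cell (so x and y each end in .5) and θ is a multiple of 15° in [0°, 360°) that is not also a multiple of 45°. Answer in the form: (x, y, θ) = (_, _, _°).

Candidates: 46 free-cell centres × 16 headings = 736 poses. Raycast each; keep the one whose scan matches to 4 dp.
  (3.5, 4.5, 330°): beam 1 = 6.3509 ≠ 1.5529 ✗
  (8.5, 4.5, 210°): beam 1 = 7.0000 ≠ 1.5529 ✗
  (8.5, 3.5, 345°): beam 1 = 0.5176 ≠ 1.5529 ✗
  (3.5, 1.5, 285°): beam 1 = 0.5176 ≠ 1.5529 ✗
  …
  (6.5, 6.5, 165°): r_1=1.5529, r_2=5.6940, r_3=2.5882, r_4=0.5176 — all match ✓
No second candidate reproduces the full scan.

(x, y, θ) = (6.5, 6.5, 165°)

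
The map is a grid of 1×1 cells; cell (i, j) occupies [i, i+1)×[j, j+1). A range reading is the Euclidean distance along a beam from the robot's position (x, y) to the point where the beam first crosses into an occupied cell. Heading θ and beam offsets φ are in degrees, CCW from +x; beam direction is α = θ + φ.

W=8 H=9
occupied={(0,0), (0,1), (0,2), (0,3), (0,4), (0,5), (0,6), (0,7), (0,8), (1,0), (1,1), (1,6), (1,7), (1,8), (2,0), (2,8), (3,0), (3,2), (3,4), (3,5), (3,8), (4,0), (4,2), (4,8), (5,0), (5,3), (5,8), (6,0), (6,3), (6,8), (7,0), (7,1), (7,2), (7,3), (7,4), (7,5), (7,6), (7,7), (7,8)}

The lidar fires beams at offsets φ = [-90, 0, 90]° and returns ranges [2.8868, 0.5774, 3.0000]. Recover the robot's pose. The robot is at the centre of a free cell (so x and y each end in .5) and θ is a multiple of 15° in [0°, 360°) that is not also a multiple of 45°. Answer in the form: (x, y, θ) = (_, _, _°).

(x, y, θ) = (3.5, 6.5, 300°)

Enumerate (i+0.5, j+0.5, θ) over the 33 free cells and 16 admissible headings. For each, cast all 3 beams and compare to the given ranges.
  (3.5, 3.5, 30°): beam 1 = 0.5774 ≠ 2.8868 ✗
  (6.5, 5.5, 210°): beam 2 = 2.8868 ≠ 0.5774 ✗
  (3.5, 1.5, 150°): beam 1 = 0.5774 ≠ 2.8868 ✗
  (5.5, 6.5, 120°): beam 1 = 1.7321 ≠ 2.8868 ✗
  (4.5, 7.5, 15°): beam 1 = 3.6235 ≠ 2.8868 ✗
  …
  (3.5, 6.5, 300°): r_1=2.8868, r_2=0.5774, r_3=3.0000 — all match ✓
Only this pose fits every beam.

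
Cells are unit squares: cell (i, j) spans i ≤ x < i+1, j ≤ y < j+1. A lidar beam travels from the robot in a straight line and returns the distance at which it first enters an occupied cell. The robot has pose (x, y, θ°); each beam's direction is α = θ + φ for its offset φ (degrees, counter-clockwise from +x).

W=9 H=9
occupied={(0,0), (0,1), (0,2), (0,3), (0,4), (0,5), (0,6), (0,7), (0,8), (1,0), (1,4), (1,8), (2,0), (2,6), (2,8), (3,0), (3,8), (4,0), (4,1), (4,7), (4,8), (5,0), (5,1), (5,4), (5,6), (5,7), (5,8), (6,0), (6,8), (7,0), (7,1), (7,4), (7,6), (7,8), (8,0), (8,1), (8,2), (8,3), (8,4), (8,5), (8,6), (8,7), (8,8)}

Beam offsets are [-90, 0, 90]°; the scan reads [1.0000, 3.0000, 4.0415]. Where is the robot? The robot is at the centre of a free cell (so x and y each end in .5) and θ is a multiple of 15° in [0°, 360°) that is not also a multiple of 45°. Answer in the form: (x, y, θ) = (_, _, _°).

(x, y, θ) = (4.5, 3.5, 120°)

Enumerate (i+0.5, j+0.5, θ) over the 38 free cells and 16 admissible headings. For each, cast all 3 beams and compare to the given ranges.
  (6.5, 5.5, 15°): beam 1 = 3.6235 ≠ 1.0000 ✗
  (3.5, 6.5, 240°): beam 1 = 0.5774 ≠ 1.0000 ✗
  (2.5, 1.5, 300°): beam 2 = 0.5774 ≠ 3.0000 ✗
  …
  (4.5, 3.5, 120°): r_1=1.0000, r_2=3.0000, r_3=4.0415 — all match ✓
Unique over the lattice → pose = (4.5, 3.5, 120°).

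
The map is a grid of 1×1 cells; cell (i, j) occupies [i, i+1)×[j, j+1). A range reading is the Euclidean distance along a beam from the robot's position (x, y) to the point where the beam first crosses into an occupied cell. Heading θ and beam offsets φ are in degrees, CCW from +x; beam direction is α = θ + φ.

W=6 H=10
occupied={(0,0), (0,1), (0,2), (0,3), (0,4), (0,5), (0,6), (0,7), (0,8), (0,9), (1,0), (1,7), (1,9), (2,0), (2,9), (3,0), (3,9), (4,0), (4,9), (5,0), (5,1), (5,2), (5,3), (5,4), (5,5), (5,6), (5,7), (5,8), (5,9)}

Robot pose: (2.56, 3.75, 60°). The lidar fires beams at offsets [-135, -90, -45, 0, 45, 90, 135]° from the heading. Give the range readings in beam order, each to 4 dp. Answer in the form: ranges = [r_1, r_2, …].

ranges = [2.8470, 2.8175, 2.5261, 4.8800, 3.3646, 1.8013, 1.6150]

beam 1: φ=-135°, α=285°
  direction (0.2588, -0.9659); cell (2,3); t to first gridline: x 1.7000, y 0.7765 (then +3.8637 / +1.0353)
    (2,2) via y @ 0.7765
    (3,2) via x @ 1.7000
    (3,1) via y @ 1.8117
    (3,0) via y @ 2.8470  # hit
  → r_1 = 2.8470
beam 2: φ=-90°, α=330°
  direction (0.8660, -0.5000); cell (2,3); t to first gridline: x 0.5081, y 1.5000 (then +1.1547 / +2.0000)
    (3,3) via x @ 0.5081
    (3,2) via y @ 1.5000
    (4,2) via x @ 1.6628
    (5,2) via x @ 2.8175  # hit
  → r_2 = 2.8175
beam 3: φ=-45°, α=15°
  direction (0.9659, 0.2588); cell (2,3); t to first gridline: x 0.4555, y 0.9659 (then +1.0353 / +3.8637)
    (3,3) via x @ 0.4555
    (3,4) via y @ 0.9659
    (4,4) via x @ 1.4908
    (5,4) via x @ 2.5261  # hit
  → r_3 = 2.5261
beam 4: φ=0°, α=60°
  direction (0.5000, 0.8660); cell (2,3); t to first gridline: x 0.8800, y 0.2887 (then +2.0000 / +1.1547)
    (2,4) via y @ 0.2887
    (3,4) via x @ 0.8800
    (3,5) via y @ 1.4434
    (3,6) via y @ 2.5981
    (4,6) via x @ 2.8800
    (4,7) via y @ 3.7528
    (5,7) via x @ 4.8800  # hit
  → r_4 = 4.8800
beam 5: φ=45°, α=105°
  direction (-0.2588, 0.9659); cell (2,3); t to first gridline: x 2.1637, y 0.2588 (then +3.8637 / +1.0353)
    (2,4) via y @ 0.2588
    (2,5) via y @ 1.2941
    (1,5) via x @ 2.1637
    (1,6) via y @ 2.3294
    (1,7) via y @ 3.3646  # hit
  → r_5 = 3.3646
beam 6: φ=90°, α=150°
  direction (-0.8660, 0.5000); cell (2,3); t to first gridline: x 0.6466, y 0.5000 (then +1.1547 / +2.0000)
    (2,4) via y @ 0.5000
    (1,4) via x @ 0.6466
    (0,4) via x @ 1.8013  # hit
  → r_6 = 1.8013
beam 7: φ=135°, α=195°
  direction (-0.9659, -0.2588); cell (2,3); t to first gridline: x 0.5798, y 2.8978 (then +1.0353 / +3.8637)
    (1,3) via x @ 0.5798
    (0,3) via x @ 1.6150  # hit
  → r_7 = 1.6150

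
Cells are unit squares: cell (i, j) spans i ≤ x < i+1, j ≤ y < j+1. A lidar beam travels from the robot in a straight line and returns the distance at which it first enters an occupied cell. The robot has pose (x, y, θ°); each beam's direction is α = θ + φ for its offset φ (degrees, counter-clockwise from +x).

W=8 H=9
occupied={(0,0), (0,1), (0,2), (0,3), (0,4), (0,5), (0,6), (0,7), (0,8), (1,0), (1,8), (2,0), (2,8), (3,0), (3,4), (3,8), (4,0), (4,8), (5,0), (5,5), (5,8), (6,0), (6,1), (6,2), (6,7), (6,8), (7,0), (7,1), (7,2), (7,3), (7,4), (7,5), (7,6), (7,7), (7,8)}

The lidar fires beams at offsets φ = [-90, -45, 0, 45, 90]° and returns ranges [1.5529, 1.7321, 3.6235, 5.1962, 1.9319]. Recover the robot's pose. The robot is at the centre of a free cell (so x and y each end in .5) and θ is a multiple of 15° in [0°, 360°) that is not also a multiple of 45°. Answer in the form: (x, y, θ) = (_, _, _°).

The pose lattice has 37·16 = 592 candidates. Test each by forward raycasting.
  (2.5, 7.5, 75°): beam 1 = 4.6587 ≠ 1.5529 ✗
  (5.5, 4.5, 240°): beam 1 = 5.1962 ≠ 1.5529 ✗
  (5.5, 1.5, 240°): beam 1 = 5.1962 ≠ 1.5529 ✗
  …
  (2.5, 2.5, 345°): r_1=1.5529, r_2=1.7321, r_3=3.6235, r_4=5.1962, r_5=1.9319 — all match ✓
Only this pose fits every beam.

(x, y, θ) = (2.5, 2.5, 345°)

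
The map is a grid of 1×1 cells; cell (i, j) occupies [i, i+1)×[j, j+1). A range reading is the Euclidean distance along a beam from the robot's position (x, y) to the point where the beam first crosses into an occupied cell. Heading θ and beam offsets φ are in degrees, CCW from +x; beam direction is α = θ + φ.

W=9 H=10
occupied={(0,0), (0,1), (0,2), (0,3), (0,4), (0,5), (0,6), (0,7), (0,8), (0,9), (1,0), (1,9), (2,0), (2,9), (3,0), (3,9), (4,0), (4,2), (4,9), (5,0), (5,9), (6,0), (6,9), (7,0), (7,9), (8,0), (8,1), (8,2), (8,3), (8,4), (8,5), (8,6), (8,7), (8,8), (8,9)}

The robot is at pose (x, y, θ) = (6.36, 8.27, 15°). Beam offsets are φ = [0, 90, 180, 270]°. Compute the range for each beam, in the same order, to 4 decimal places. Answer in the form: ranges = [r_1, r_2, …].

beam 1: φ=0°, α=15°
  cosα=0.9659 sinα=0.2588 | (6,8) | tMaxX 0.6626 tMaxY 2.8205 | tΔX 1.0353 tΔY 3.8637
    t=0.6626 [x] (7,8)
    t=1.6979 [x] (8,8) — stop
  → r_1 = 1.6979
beam 2: φ=90°, α=105°
  cosα=-0.2588 sinα=0.9659 | (6,8) | tMaxX 1.3909 tMaxY 0.7558 | tΔX 3.8637 tΔY 1.0353
    t=0.7558 [y] (6,9) — stop
  → r_2 = 0.7558
beam 3: φ=180°, α=195°
  cosα=-0.9659 sinα=-0.2588 | (6,8) | tMaxX 0.3727 tMaxY 1.0432 | tΔX 1.0353 tΔY 3.8637
    t=0.3727 [x] (5,8)
    t=1.0432 [y] (5,7)
    t=1.4080 [x] (4,7)
    t=2.4433 [x] (3,7)
    t=3.4785 [x] (2,7)
    t=4.5138 [x] (1,7)
    t=4.9069 [y] (1,6)
    t=5.5491 [x] (0,6) — stop
  → r_3 = 5.5491
beam 4: φ=270°, α=285°
  cosα=0.2588 sinα=-0.9659 | (6,8) | tMaxX 2.4728 tMaxY 0.2795 | tΔX 3.8637 tΔY 1.0353
    t=0.2795 [y] (6,7)
    t=1.3148 [y] (6,6)
    t=2.3501 [y] (6,5)
    t=2.4728 [x] (7,5)
    t=3.3854 [y] (7,4)
    t=4.4206 [y] (7,3)
    t=5.4559 [y] (7,2)
    t=6.3365 [x] (8,2) — stop
  → r_4 = 6.3365

ranges = [1.6979, 0.7558, 5.5491, 6.3365]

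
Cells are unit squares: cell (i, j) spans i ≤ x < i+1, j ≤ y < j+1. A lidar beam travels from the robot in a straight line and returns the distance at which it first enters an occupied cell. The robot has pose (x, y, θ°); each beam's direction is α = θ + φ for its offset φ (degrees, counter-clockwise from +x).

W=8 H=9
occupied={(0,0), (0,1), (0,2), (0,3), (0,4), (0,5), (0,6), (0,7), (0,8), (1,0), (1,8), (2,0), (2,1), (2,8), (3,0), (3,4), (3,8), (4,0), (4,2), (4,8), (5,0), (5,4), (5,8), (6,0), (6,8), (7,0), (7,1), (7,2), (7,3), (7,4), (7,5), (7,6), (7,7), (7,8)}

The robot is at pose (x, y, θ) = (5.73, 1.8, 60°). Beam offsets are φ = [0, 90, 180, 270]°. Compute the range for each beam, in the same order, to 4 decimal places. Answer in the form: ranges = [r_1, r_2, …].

beam 1: φ=0°, α=60°
  direction (0.5000, 0.8660); cell (5,1); t to first gridline: x 0.5400, y 0.2309 (then +2.0000 / +1.1547)
    (5,2) via y @ 0.2309
    (6,2) via x @ 0.5400
    (6,3) via y @ 1.3856
    (7,3) via x @ 2.5400  # hit
  → r_1 = 2.5400
beam 2: φ=90°, α=150°
  direction (-0.8660, 0.5000); cell (5,1); t to first gridline: x 0.8429, y 0.4000 (then +1.1547 / +2.0000)
    (5,2) via y @ 0.4000
    (4,2) via x @ 0.8429  # hit
  → r_2 = 0.8429
beam 3: φ=180°, α=240°
  direction (-0.5000, -0.8660); cell (5,1); t to first gridline: x 1.4600, y 0.9238 (then +2.0000 / +1.1547)
    (5,0) via y @ 0.9238  # hit
  → r_3 = 0.9238
beam 4: φ=270°, α=330°
  direction (0.8660, -0.5000); cell (5,1); t to first gridline: x 0.3118, y 1.6000 (then +1.1547 / +2.0000)
    (6,1) via x @ 0.3118
    (7,1) via x @ 1.4665  # hit
  → r_4 = 1.4665

ranges = [2.5400, 0.8429, 0.9238, 1.4665]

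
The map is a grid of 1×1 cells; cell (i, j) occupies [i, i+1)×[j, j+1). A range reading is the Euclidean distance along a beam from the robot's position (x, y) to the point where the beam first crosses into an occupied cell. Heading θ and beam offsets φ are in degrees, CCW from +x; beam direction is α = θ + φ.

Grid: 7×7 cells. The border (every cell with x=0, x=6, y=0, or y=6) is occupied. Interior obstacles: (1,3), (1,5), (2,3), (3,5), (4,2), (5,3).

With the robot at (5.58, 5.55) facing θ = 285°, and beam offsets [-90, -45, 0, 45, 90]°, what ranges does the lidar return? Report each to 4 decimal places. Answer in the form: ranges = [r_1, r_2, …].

ranges = [1.6357, 2.9445, 1.6047, 0.4850, 0.4348]

beam 1: φ=-90°, α=195°
  direction (-0.9659, -0.2588); cell (5,5); t to first gridline: x 0.6005, y 2.1250 (then +1.0353 / +3.8637)
    (4,5) via x @ 0.6005
    (3,5) via x @ 1.6357  # hit
  → r_1 = 1.6357
beam 2: φ=-45°, α=240°
  direction (-0.5000, -0.8660); cell (5,5); t to first gridline: x 1.1600, y 0.6351 (then +2.0000 / +1.1547)
    (5,4) via y @ 0.6351
    (4,4) via x @ 1.1600
    (4,3) via y @ 1.7898
    (4,2) via y @ 2.9445  # hit
  → r_2 = 2.9445
beam 3: φ=0°, α=285°
  direction (0.2588, -0.9659); cell (5,5); t to first gridline: x 1.6228, y 0.5694 (then +3.8637 / +1.0353)
    (5,4) via y @ 0.5694
    (5,3) via y @ 1.6047  # hit
  → r_3 = 1.6047
beam 4: φ=45°, α=330°
  direction (0.8660, -0.5000); cell (5,5); t to first gridline: x 0.4850, y 1.1000 (then +1.1547 / +2.0000)
    (6,5) via x @ 0.4850  # hit
  → r_4 = 0.4850
beam 5: φ=90°, α=15°
  direction (0.9659, 0.2588); cell (5,5); t to first gridline: x 0.4348, y 1.7387 (then +1.0353 / +3.8637)
    (6,5) via x @ 0.4348  # hit
  → r_5 = 0.4348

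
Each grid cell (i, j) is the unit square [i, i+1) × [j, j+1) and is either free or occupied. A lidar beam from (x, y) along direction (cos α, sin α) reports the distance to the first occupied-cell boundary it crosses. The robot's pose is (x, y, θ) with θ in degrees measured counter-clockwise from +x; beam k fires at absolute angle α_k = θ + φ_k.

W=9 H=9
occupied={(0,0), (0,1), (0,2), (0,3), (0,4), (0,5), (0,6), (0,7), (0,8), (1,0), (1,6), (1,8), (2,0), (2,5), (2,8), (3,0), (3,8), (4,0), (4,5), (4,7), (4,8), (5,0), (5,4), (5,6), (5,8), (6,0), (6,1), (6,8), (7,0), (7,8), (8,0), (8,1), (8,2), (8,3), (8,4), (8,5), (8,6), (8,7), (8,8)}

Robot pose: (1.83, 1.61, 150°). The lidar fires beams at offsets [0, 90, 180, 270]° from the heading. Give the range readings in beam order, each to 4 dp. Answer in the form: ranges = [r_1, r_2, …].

ranges = [0.9584, 0.7044, 1.2200, 4.3400]

beam 1: φ=0°, α=150°
  cosα=-0.8660 sinα=0.5000 | (1,1) | tMaxX 0.9584 tMaxY 0.7800 | tΔX 1.1547 tΔY 2.0000
    t=0.7800 [y] (1,2)
    t=0.9584 [x] (0,2) — stop
  → r_1 = 0.9584
beam 2: φ=90°, α=240°
  cosα=-0.5000 sinα=-0.8660 | (1,1) | tMaxX 1.6600 tMaxY 0.7044 | tΔX 2.0000 tΔY 1.1547
    t=0.7044 [y] (1,0) — stop
  → r_2 = 0.7044
beam 3: φ=180°, α=330°
  cosα=0.8660 sinα=-0.5000 | (1,1) | tMaxX 0.1963 tMaxY 1.2200 | tΔX 1.1547 tΔY 2.0000
    t=0.1963 [x] (2,1)
    t=1.2200 [y] (2,0) — stop
  → r_3 = 1.2200
beam 4: φ=270°, α=60°
  cosα=0.5000 sinα=0.8660 | (1,1) | tMaxX 0.3400 tMaxY 0.4503 | tΔX 2.0000 tΔY 1.1547
    t=0.3400 [x] (2,1)
    t=0.4503 [y] (2,2)
    t=1.6050 [y] (2,3)
    t=2.3400 [x] (3,3)
    t=2.7597 [y] (3,4)
    t=3.9144 [y] (3,5)
    t=4.3400 [x] (4,5) — stop
  → r_4 = 4.3400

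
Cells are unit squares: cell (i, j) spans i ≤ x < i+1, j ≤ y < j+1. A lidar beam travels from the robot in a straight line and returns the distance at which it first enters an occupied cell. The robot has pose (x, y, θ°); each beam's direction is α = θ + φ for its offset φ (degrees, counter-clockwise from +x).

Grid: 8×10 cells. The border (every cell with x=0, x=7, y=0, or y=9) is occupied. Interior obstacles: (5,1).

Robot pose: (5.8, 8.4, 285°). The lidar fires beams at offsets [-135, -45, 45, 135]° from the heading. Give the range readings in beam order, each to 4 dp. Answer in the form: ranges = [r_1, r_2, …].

beam 1: φ=-135°, α=150°
  cosα=-0.8660 sinα=0.5000 | (5,8) | tMaxX 0.9238 tMaxY 1.2000 | tΔX 1.1547 tΔY 2.0000
    t=0.9238 [x] (4,8)
    t=1.2000 [y] (4,9) — stop
  → r_1 = 1.2000
beam 2: φ=-45°, α=240°
  cosα=-0.5000 sinα=-0.8660 | (5,8) | tMaxX 1.6000 tMaxY 0.4619 | tΔX 2.0000 tΔY 1.1547
    t=0.4619 [y] (5,7)
    t=1.6000 [x] (4,7)
    t=1.6166 [y] (4,6)
    t=2.7713 [y] (4,5)
    t=3.6000 [x] (3,5)
    t=3.9260 [y] (3,4)
    t=5.0807 [y] (3,3)
    t=5.6000 [x] (2,3)
    t=6.2354 [y] (2,2)
    t=7.3901 [y] (2,1)
    t=7.6000 [x] (1,1)
    t=8.5448 [y] (1,0) — stop
  → r_2 = 8.5448
beam 3: φ=45°, α=330°
  cosα=0.8660 sinα=-0.5000 | (5,8) | tMaxX 0.2309 tMaxY 0.8000 | tΔX 1.1547 tΔY 2.0000
    t=0.2309 [x] (6,8)
    t=0.8000 [y] (6,7)
    t=1.3856 [x] (7,7) — stop
  → r_3 = 1.3856
beam 4: φ=135°, α=60°
  cosα=0.5000 sinα=0.8660 | (5,8) | tMaxX 0.4000 tMaxY 0.6928 | tΔX 2.0000 tΔY 1.1547
    t=0.4000 [x] (6,8)
    t=0.6928 [y] (6,9) — stop
  → r_4 = 0.6928

ranges = [1.2000, 8.5448, 1.3856, 0.6928]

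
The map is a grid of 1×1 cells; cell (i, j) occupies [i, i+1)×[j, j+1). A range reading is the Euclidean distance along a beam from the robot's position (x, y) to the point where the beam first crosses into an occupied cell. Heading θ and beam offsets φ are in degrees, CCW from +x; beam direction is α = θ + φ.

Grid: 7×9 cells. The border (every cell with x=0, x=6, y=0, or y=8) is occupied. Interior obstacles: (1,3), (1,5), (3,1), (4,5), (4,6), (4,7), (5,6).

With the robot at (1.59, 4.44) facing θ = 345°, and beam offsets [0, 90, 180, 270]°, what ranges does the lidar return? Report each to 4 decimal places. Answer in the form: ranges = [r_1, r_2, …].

ranges = [4.5656, 0.5798, 0.6108, 0.4555]

beam 1: φ=0°, α=345°
  direction (0.9659, -0.2588); cell (1,4); t to first gridline: x 0.4245, y 1.7000 (then +1.0353 / +3.8637)
    (2,4) via x @ 0.4245
    (3,4) via x @ 1.4597
    (3,3) via y @ 1.7000
    (4,3) via x @ 2.4950
    (5,3) via x @ 3.5303
    (6,3) via x @ 4.5656  # hit
  → r_1 = 4.5656
beam 2: φ=90°, α=75°
  direction (0.2588, 0.9659); cell (1,4); t to first gridline: x 1.5841, y 0.5798 (then +3.8637 / +1.0353)
    (1,5) via y @ 0.5798  # hit
  → r_2 = 0.5798
beam 3: φ=180°, α=165°
  direction (-0.9659, 0.2588); cell (1,4); t to first gridline: x 0.6108, y 2.1637 (then +1.0353 / +3.8637)
    (0,4) via x @ 0.6108  # hit
  → r_3 = 0.6108
beam 4: φ=270°, α=255°
  direction (-0.2588, -0.9659); cell (1,4); t to first gridline: x 2.2796, y 0.4555 (then +3.8637 / +1.0353)
    (1,3) via y @ 0.4555  # hit
  → r_4 = 0.4555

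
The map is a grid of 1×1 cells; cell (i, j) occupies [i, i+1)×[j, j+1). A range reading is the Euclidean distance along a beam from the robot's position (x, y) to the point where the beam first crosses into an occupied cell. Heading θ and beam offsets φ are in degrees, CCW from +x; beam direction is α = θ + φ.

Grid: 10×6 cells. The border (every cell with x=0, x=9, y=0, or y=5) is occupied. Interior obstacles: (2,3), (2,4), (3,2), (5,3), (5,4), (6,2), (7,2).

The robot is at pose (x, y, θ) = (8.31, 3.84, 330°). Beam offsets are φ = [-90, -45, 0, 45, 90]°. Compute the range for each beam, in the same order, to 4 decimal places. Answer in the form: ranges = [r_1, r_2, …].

ranges = [0.9699, 2.6660, 0.7967, 0.7143, 1.3395]

beam 1: φ=-90°, α=240°
  cosα=-0.5000 sinα=-0.8660 | (8,3) | tMaxX 0.6200 tMaxY 0.9699 | tΔX 2.0000 tΔY 1.1547
    t=0.6200 [x] (7,3)
    t=0.9699 [y] (7,2) — stop
  → r_1 = 0.9699
beam 2: φ=-45°, α=285°
  cosα=0.2588 sinα=-0.9659 | (8,3) | tMaxX 2.6660 tMaxY 0.8696 | tΔX 3.8637 tΔY 1.0353
    t=0.8696 [y] (8,2)
    t=1.9049 [y] (8,1)
    t=2.6660 [x] (9,1) — stop
  → r_2 = 2.6660
beam 3: φ=0°, α=330°
  cosα=0.8660 sinα=-0.5000 | (8,3) | tMaxX 0.7967 tMaxY 1.6800 | tΔX 1.1547 tΔY 2.0000
    t=0.7967 [x] (9,3) — stop
  → r_3 = 0.7967
beam 4: φ=45°, α=15°
  cosα=0.9659 sinα=0.2588 | (8,3) | tMaxX 0.7143 tMaxY 0.6182 | tΔX 1.0353 tΔY 3.8637
    t=0.6182 [y] (8,4)
    t=0.7143 [x] (9,4) — stop
  → r_4 = 0.7143
beam 5: φ=90°, α=60°
  cosα=0.5000 sinα=0.8660 | (8,3) | tMaxX 1.3800 tMaxY 0.1848 | tΔX 2.0000 tΔY 1.1547
    t=0.1848 [y] (8,4)
    t=1.3395 [y] (8,5) — stop
  → r_5 = 1.3395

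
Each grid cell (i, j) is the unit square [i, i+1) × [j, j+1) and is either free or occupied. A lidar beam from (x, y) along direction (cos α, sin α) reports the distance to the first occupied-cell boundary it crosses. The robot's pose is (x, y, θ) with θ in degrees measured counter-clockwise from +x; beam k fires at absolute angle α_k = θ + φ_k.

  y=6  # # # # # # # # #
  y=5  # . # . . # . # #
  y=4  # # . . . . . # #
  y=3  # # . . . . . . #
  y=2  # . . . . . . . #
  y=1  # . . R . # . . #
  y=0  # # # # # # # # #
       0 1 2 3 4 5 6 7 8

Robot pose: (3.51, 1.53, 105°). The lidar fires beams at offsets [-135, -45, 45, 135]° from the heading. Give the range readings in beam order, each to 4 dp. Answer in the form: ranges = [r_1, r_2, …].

ranges = [1.0600, 4.0068, 2.8983, 0.6120]

beam 1: φ=-135°, α=330°
  dir = (cos 330°, sin 330°) = (0.8660, -0.5000); from cell (3,1)
  next x-line at t=0.5658, next y-line at t=1.0600; Δt_x=1.1547, Δt_y=2.0000
    x: enter (4,1) at t=0.5658
    y: enter (4,0) at t=1.0600 ← occupied
  → r_1 = 1.0600
beam 2: φ=-45°, α=60°
  dir = (cos 60°, sin 60°) = (0.5000, 0.8660); from cell (3,1)
  next x-line at t=0.9800, next y-line at t=0.5427; Δt_x=2.0000, Δt_y=1.1547
    y: enter (3,2) at t=0.5427
    x: enter (4,2) at t=0.9800
    y: enter (4,3) at t=1.6974
    y: enter (4,4) at t=2.8521
    x: enter (5,4) at t=2.9800
    y: enter (5,5) at t=4.0068 ← occupied
  → r_2 = 4.0068
beam 3: φ=45°, α=150°
  dir = (cos 150°, sin 150°) = (-0.8660, 0.5000); from cell (3,1)
  next x-line at t=0.5889, next y-line at t=0.9400; Δt_x=1.1547, Δt_y=2.0000
    x: enter (2,1) at t=0.5889
    y: enter (2,2) at t=0.9400
    x: enter (1,2) at t=1.7436
    x: enter (0,2) at t=2.8983 ← occupied
  → r_3 = 2.8983
beam 4: φ=135°, α=240°
  dir = (cos 240°, sin 240°) = (-0.5000, -0.8660); from cell (3,1)
  next x-line at t=1.0200, next y-line at t=0.6120; Δt_x=2.0000, Δt_y=1.1547
    y: enter (3,0) at t=0.6120 ← occupied
  → r_4 = 0.6120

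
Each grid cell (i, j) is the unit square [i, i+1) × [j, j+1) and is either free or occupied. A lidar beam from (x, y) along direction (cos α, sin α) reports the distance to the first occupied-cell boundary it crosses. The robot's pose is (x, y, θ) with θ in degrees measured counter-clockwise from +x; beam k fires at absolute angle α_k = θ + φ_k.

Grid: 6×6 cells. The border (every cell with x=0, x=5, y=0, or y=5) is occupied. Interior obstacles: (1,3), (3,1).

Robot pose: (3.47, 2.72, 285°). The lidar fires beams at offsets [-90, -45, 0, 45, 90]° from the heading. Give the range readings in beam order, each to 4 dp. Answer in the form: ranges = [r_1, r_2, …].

beam 1: φ=-90°, α=195°
  cosα=-0.9659 sinα=-0.2588 | (3,2) | tMaxX 0.4866 tMaxY 2.7819 | tΔX 1.0353 tΔY 3.8637
    t=0.4866 [x] (2,2)
    t=1.5219 [x] (1,2)
    t=2.5571 [x] (0,2) — stop
  → r_1 = 2.5571
beam 2: φ=-45°, α=240°
  cosα=-0.5000 sinα=-0.8660 | (3,2) | tMaxX 0.9400 tMaxY 0.8314 | tΔX 2.0000 tΔY 1.1547
    t=0.8314 [y] (3,1) — stop
  → r_2 = 0.8314
beam 3: φ=0°, α=285°
  cosα=0.2588 sinα=-0.9659 | (3,2) | tMaxX 2.0478 tMaxY 0.7454 | tΔX 3.8637 tΔY 1.0353
    t=0.7454 [y] (3,1) — stop
  → r_3 = 0.7454
beam 4: φ=45°, α=330°
  cosα=0.8660 sinα=-0.5000 | (3,2) | tMaxX 0.6120 tMaxY 1.4400 | tΔX 1.1547 tΔY 2.0000
    t=0.6120 [x] (4,2)
    t=1.4400 [y] (4,1)
    t=1.7667 [x] (5,1) — stop
  → r_4 = 1.7667
beam 5: φ=90°, α=15°
  cosα=0.9659 sinα=0.2588 | (3,2) | tMaxX 0.5487 tMaxY 1.0818 | tΔX 1.0353 tΔY 3.8637
    t=0.5487 [x] (4,2)
    t=1.0818 [y] (4,3)
    t=1.5840 [x] (5,3) — stop
  → r_5 = 1.5840

ranges = [2.5571, 0.8314, 0.7454, 1.7667, 1.5840]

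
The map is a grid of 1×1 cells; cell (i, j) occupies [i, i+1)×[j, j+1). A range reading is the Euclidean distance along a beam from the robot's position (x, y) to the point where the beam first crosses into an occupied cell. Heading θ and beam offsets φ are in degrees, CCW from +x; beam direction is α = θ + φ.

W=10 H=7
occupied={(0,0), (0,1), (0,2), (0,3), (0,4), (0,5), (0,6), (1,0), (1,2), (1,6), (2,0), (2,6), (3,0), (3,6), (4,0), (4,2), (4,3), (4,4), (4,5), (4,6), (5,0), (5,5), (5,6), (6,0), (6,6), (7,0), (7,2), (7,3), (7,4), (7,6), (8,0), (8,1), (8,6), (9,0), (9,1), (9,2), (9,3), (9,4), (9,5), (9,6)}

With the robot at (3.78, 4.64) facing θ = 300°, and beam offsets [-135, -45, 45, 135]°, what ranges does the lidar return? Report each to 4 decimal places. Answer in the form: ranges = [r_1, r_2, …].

ranges = [2.8781, 3.7684, 0.2278, 0.8500]

beam 1: φ=-135°, α=165°
  d=(-0.9659,0.2588)  start (3,4)  tX=0.8075 tY=1.3909  stride 1/|dx|=1.0353 1/|dy|=3.8637
    cross x-line → (2,4), t=0.8075
    cross y-line → (2,5), t=1.3909
    cross x-line → (1,5), t=1.8428
    cross x-line → (0,5), t=2.8781 (wall)
  → r_1 = 2.8781
beam 2: φ=-45°, α=255°
  d=(-0.2588,-0.9659)  start (3,4)  tX=3.0137 tY=0.6626  stride 1/|dx|=3.8637 1/|dy|=1.0353
    cross y-line → (3,3), t=0.6626
    cross y-line → (3,2), t=1.6979
    cross y-line → (3,1), t=2.7331
    cross x-line → (2,1), t=3.0137
    cross y-line → (2,0), t=3.7684 (wall)
  → r_2 = 3.7684
beam 3: φ=45°, α=345°
  d=(0.9659,-0.2588)  start (3,4)  tX=0.2278 tY=2.4728  stride 1/|dx|=1.0353 1/|dy|=3.8637
    cross x-line → (4,4), t=0.2278 (wall)
  → r_3 = 0.2278
beam 4: φ=135°, α=75°
  d=(0.2588,0.9659)  start (3,4)  tX=0.8500 tY=0.3727  stride 1/|dx|=3.8637 1/|dy|=1.0353
    cross y-line → (3,5), t=0.3727
    cross x-line → (4,5), t=0.8500 (wall)
  → r_4 = 0.8500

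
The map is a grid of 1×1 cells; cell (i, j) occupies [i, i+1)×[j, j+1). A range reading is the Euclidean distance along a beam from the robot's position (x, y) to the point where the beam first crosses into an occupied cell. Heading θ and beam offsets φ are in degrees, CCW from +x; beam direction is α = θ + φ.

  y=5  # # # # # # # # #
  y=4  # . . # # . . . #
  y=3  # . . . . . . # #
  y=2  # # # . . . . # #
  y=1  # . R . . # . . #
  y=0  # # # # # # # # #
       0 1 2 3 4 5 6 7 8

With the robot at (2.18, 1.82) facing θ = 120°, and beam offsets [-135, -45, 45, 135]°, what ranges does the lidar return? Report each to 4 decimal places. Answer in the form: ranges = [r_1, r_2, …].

ranges = [2.9195, 0.1863, 0.6955, 0.8489]

beam 1: φ=-135°, α=345°
  cosα=0.9659 sinα=-0.2588 | (2,1) | tMaxX 0.8489 tMaxY 3.1682 | tΔX 1.0353 tΔY 3.8637
    t=0.8489 [x] (3,1)
    t=1.8842 [x] (4,1)
    t=2.9195 [x] (5,1) — stop
  → r_1 = 2.9195
beam 2: φ=-45°, α=75°
  cosα=0.2588 sinα=0.9659 | (2,1) | tMaxX 3.1682 tMaxY 0.1863 | tΔX 3.8637 tΔY 1.0353
    t=0.1863 [y] (2,2) — stop
  → r_2 = 0.1863
beam 3: φ=45°, α=165°
  cosα=-0.9659 sinα=0.2588 | (2,1) | tMaxX 0.1863 tMaxY 0.6955 | tΔX 1.0353 tΔY 3.8637
    t=0.1863 [x] (1,1)
    t=0.6955 [y] (1,2) — stop
  → r_3 = 0.6955
beam 4: φ=135°, α=255°
  cosα=-0.2588 sinα=-0.9659 | (2,1) | tMaxX 0.6955 tMaxY 0.8489 | tΔX 3.8637 tΔY 1.0353
    t=0.6955 [x] (1,1)
    t=0.8489 [y] (1,0) — stop
  → r_4 = 0.8489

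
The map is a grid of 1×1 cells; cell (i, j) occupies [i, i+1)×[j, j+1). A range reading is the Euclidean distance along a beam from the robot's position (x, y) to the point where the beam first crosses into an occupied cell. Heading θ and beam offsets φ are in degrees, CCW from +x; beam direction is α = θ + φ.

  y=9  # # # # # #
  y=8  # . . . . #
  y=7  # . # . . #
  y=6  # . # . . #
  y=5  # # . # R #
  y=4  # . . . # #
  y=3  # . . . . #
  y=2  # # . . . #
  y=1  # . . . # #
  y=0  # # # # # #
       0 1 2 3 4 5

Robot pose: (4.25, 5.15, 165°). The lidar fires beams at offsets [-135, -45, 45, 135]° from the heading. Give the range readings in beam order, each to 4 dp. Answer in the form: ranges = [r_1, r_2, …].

beam 1: φ=-135°, α=30°
  cosα=0.8660 sinα=0.5000 | (4,5) | tMaxX 0.8660 tMaxY 1.7000 | tΔX 1.1547 tΔY 2.0000
    t=0.8660 [x] (5,5) — stop
  → r_1 = 0.8660
beam 2: φ=-45°, α=120°
  cosα=-0.5000 sinα=0.8660 | (4,5) | tMaxX 0.5000 tMaxY 0.9815 | tΔX 2.0000 tΔY 1.1547
    t=0.5000 [x] (3,5) — stop
  → r_2 = 0.5000
beam 3: φ=45°, α=210°
  cosα=-0.8660 sinα=-0.5000 | (4,5) | tMaxX 0.2887 tMaxY 0.3000 | tΔX 1.1547 tΔY 2.0000
    t=0.2887 [x] (3,5) — stop
  → r_3 = 0.2887
beam 4: φ=135°, α=300°
  cosα=0.5000 sinα=-0.8660 | (4,5) | tMaxX 1.5000 tMaxY 0.1732 | tΔX 2.0000 tΔY 1.1547
    t=0.1732 [y] (4,4) — stop
  → r_4 = 0.1732

ranges = [0.8660, 0.5000, 0.2887, 0.1732]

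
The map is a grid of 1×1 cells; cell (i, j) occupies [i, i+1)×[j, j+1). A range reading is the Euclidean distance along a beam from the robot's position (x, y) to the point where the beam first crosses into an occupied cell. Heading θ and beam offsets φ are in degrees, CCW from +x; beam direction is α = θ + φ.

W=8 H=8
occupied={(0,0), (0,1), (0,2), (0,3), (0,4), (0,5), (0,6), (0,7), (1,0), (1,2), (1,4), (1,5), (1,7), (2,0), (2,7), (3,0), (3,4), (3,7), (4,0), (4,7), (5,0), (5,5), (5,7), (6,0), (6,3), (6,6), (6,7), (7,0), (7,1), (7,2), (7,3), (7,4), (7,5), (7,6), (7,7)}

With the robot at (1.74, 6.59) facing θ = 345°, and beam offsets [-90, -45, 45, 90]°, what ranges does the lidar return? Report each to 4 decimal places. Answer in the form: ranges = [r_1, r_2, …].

ranges = [0.6108, 2.5200, 0.8200, 0.4245]

beam 1: φ=-90°, α=255°
  direction (-0.2588, -0.9659); cell (1,6); t to first gridline: x 2.8591, y 0.6108 (then +3.8637 / +1.0353)
    (1,5) via y @ 0.6108  # hit
  → r_1 = 0.6108
beam 2: φ=-45°, α=300°
  direction (0.5000, -0.8660); cell (1,6); t to first gridline: x 0.5200, y 0.6813 (then +2.0000 / +1.1547)
    (2,6) via x @ 0.5200
    (2,5) via y @ 0.6813
    (2,4) via y @ 1.8360
    (3,4) via x @ 2.5200  # hit
  → r_2 = 2.5200
beam 3: φ=45°, α=30°
  direction (0.8660, 0.5000); cell (1,6); t to first gridline: x 0.3002, y 0.8200 (then +1.1547 / +2.0000)
    (2,6) via x @ 0.3002
    (2,7) via y @ 0.8200  # hit
  → r_3 = 0.8200
beam 4: φ=90°, α=75°
  direction (0.2588, 0.9659); cell (1,6); t to first gridline: x 1.0046, y 0.4245 (then +3.8637 / +1.0353)
    (1,7) via y @ 0.4245  # hit
  → r_4 = 0.4245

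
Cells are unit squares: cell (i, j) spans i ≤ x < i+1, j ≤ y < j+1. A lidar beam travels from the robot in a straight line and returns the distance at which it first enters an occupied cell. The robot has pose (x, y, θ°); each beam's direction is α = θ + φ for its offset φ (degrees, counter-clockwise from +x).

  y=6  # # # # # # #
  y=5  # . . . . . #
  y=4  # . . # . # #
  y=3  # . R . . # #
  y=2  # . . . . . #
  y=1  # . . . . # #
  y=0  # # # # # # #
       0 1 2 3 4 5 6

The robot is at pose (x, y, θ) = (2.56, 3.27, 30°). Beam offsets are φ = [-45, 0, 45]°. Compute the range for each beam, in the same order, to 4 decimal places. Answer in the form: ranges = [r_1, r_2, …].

beam 1: φ=-45°, α=345°
  d=(0.9659,-0.2588)  start (2,3)  tX=0.4555 tY=1.0432  stride 1/|dx|=1.0353 1/|dy|=3.8637
    cross x-line → (3,3), t=0.4555
    cross y-line → (3,2), t=1.0432
    cross x-line → (4,2), t=1.4908
    cross x-line → (5,2), t=2.5261
    cross x-line → (6,2), t=3.5614 (wall)
  → r_1 = 3.5614
beam 2: φ=0°, α=30°
  d=(0.8660,0.5000)  start (2,3)  tX=0.5081 tY=1.4600  stride 1/|dx|=1.1547 1/|dy|=2.0000
    cross x-line → (3,3), t=0.5081
    cross y-line → (3,4), t=1.4600 (wall)
  → r_2 = 1.4600
beam 3: φ=45°, α=75°
  d=(0.2588,0.9659)  start (2,3)  tX=1.7000 tY=0.7558  stride 1/|dx|=3.8637 1/|dy|=1.0353
    cross y-line → (2,4), t=0.7558
    cross x-line → (3,4), t=1.7000 (wall)
  → r_3 = 1.7000

ranges = [3.5614, 1.4600, 1.7000]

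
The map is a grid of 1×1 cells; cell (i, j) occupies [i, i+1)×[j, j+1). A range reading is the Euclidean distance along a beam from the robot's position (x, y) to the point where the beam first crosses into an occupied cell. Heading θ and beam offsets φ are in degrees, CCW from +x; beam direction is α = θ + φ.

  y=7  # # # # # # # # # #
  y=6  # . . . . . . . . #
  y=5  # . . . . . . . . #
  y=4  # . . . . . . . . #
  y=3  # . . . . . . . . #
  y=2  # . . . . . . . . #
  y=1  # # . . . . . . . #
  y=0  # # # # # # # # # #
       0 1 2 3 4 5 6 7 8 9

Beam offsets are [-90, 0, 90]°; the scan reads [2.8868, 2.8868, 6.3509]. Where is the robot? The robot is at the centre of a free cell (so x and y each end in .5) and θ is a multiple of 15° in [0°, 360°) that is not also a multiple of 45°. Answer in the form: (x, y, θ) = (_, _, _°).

Enumerate (i+0.5, j+0.5, θ) over the 47 free cells and 16 admissible headings. For each, cast all 3 beams and compare to the given ranges.
  (3.5, 2.5, 60°): beam 1 = 3.0000 ≠ 2.8868 ✗
  (6.5, 6.5, 60°): beam 2 = 0.5774 ≠ 2.8868 ✗
  (4.5, 4.5, 345°): beam 1 = 3.6235 ≠ 2.8868 ✗
  …
  (3.5, 3.5, 300°): r_1=2.8868, r_2=2.8868, r_3=6.3509 — all match ✓
No second candidate reproduces the full scan.

(x, y, θ) = (3.5, 3.5, 300°)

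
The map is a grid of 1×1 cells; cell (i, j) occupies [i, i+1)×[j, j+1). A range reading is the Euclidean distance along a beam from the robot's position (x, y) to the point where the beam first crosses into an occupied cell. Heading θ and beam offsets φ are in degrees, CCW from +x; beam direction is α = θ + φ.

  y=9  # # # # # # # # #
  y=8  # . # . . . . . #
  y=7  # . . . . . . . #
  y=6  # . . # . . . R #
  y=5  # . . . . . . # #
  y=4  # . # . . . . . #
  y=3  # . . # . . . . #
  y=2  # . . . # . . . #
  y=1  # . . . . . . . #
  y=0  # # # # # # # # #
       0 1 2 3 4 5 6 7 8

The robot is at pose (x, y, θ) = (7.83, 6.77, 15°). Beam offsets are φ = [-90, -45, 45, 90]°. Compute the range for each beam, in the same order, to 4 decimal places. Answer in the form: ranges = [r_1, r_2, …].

beam 1: φ=-90°, α=285°
  d=(0.2588,-0.9659)  start (7,6)  tX=0.6568 tY=0.7972  stride 1/|dx|=3.8637 1/|dy|=1.0353
    cross x-line → (8,6), t=0.6568 (wall)
  → r_1 = 0.6568
beam 2: φ=-45°, α=330°
  d=(0.8660,-0.5000)  start (7,6)  tX=0.1963 tY=1.5400  stride 1/|dx|=1.1547 1/|dy|=2.0000
    cross x-line → (8,6), t=0.1963 (wall)
  → r_2 = 0.1963
beam 3: φ=45°, α=60°
  d=(0.5000,0.8660)  start (7,6)  tX=0.3400 tY=0.2656  stride 1/|dx|=2.0000 1/|dy|=1.1547
    cross y-line → (7,7), t=0.2656
    cross x-line → (8,7), t=0.3400 (wall)
  → r_3 = 0.3400
beam 4: φ=90°, α=105°
  d=(-0.2588,0.9659)  start (7,6)  tX=3.2069 tY=0.2381  stride 1/|dx|=3.8637 1/|dy|=1.0353
    cross y-line → (7,7), t=0.2381
    cross y-line → (7,8), t=1.2734
    cross y-line → (7,9), t=2.3087 (wall)
  → r_4 = 2.3087

ranges = [0.6568, 0.1963, 0.3400, 2.3087]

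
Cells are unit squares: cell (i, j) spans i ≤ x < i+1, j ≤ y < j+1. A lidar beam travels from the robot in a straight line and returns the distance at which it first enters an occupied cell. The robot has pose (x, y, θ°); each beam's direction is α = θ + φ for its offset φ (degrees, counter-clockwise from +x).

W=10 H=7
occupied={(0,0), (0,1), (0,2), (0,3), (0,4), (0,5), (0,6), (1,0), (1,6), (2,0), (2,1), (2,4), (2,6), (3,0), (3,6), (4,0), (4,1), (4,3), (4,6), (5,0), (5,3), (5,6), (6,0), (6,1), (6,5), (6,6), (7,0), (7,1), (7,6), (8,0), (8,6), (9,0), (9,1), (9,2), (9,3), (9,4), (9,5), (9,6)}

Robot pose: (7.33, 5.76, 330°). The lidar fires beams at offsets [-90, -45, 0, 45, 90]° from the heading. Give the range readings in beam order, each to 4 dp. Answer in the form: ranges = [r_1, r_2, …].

ranges = [0.6600, 4.9279, 1.9283, 0.9273, 0.2771]

beam 1: φ=-90°, α=240°
  direction (-0.5000, -0.8660); cell (7,5); t to first gridline: x 0.6600, y 0.8776 (then +2.0000 / +1.1547)
    (6,5) via x @ 0.6600  # hit
  → r_1 = 0.6600
beam 2: φ=-45°, α=285°
  direction (0.2588, -0.9659); cell (7,5); t to first gridline: x 2.5887, y 0.7868 (then +3.8637 / +1.0353)
    (7,4) via y @ 0.7868
    (7,3) via y @ 1.8221
    (8,3) via x @ 2.5887
    (8,2) via y @ 2.8574
    (8,1) via y @ 3.8926
    (8,0) via y @ 4.9279  # hit
  → r_2 = 4.9279
beam 3: φ=0°, α=330°
  direction (0.8660, -0.5000); cell (7,5); t to first gridline: x 0.7736, y 1.5200 (then +1.1547 / +2.0000)
    (8,5) via x @ 0.7736
    (8,4) via y @ 1.5200
    (9,4) via x @ 1.9283  # hit
  → r_3 = 1.9283
beam 4: φ=45°, α=15°
  direction (0.9659, 0.2588); cell (7,5); t to first gridline: x 0.6936, y 0.9273 (then +1.0353 / +3.8637)
    (8,5) via x @ 0.6936
    (8,6) via y @ 0.9273  # hit
  → r_4 = 0.9273
beam 5: φ=90°, α=60°
  direction (0.5000, 0.8660); cell (7,5); t to first gridline: x 1.3400, y 0.2771 (then +2.0000 / +1.1547)
    (7,6) via y @ 0.2771  # hit
  → r_5 = 0.2771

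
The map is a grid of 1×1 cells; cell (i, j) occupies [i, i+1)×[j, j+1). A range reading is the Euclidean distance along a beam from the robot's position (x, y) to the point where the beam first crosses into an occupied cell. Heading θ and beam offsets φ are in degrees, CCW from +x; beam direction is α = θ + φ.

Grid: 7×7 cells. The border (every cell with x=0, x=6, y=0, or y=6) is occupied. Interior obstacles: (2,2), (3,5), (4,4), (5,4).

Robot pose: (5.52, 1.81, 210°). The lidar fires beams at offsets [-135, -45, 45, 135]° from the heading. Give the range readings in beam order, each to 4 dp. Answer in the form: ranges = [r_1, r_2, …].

beam 1: φ=-135°, α=75°
  d=(0.2588,0.9659)  start (5,1)  tX=1.8546 tY=0.1967  stride 1/|dx|=3.8637 1/|dy|=1.0353
    cross y-line → (5,2), t=0.1967
    cross y-line → (5,3), t=1.2320
    cross x-line → (6,3), t=1.8546 (wall)
  → r_1 = 1.8546
beam 2: φ=-45°, α=165°
  d=(-0.9659,0.2588)  start (5,1)  tX=0.5383 tY=0.7341  stride 1/|dx|=1.0353 1/|dy|=3.8637
    cross x-line → (4,1), t=0.5383
    cross y-line → (4,2), t=0.7341
    cross x-line → (3,2), t=1.5736
    cross x-line → (2,2), t=2.6089 (wall)
  → r_2 = 2.6089
beam 3: φ=45°, α=255°
  d=(-0.2588,-0.9659)  start (5,1)  tX=2.0091 tY=0.8386  stride 1/|dx|=3.8637 1/|dy|=1.0353
    cross y-line → (5,0), t=0.8386 (wall)
  → r_3 = 0.8386
beam 4: φ=135°, α=345°
  d=(0.9659,-0.2588)  start (5,1)  tX=0.4969 tY=3.1296  stride 1/|dx|=1.0353 1/|dy|=3.8637
    cross x-line → (6,1), t=0.4969 (wall)
  → r_4 = 0.4969

ranges = [1.8546, 2.6089, 0.8386, 0.4969]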